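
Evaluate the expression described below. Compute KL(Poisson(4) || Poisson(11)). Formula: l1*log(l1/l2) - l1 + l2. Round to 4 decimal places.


KL divergence for Poisson:
KL = l1*log(l1/l2) - l1 + l2.
l1 = 4, l2 = 11.
log(4/11) = -1.011601.
l1*log(l1/l2) = 4 * -1.011601 = -4.046404.
KL = -4.046404 - 4 + 11 = 2.9536

2.9536


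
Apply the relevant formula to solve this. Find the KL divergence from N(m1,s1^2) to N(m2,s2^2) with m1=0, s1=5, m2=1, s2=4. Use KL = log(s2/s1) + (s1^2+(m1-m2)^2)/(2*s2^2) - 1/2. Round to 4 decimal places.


KL divergence between normal distributions:
KL = log(s2/s1) + (s1^2 + (m1-m2)^2)/(2*s2^2) - 1/2.
log(4/5) = -0.223144.
(5^2 + (0-1)^2)/(2*4^2) = (25 + 1)/32 = 0.8125.
KL = -0.223144 + 0.8125 - 0.5 = 0.0894

0.0894


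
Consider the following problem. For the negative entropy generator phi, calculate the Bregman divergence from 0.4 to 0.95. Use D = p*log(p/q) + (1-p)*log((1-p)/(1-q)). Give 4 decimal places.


Bregman divergence with negative entropy generator:
D = p*log(p/q) + (1-p)*log((1-p)/(1-q)).
p = 0.4, q = 0.95.
p*log(p/q) = 0.4*log(0.4/0.95) = -0.345999.
(1-p)*log((1-p)/(1-q)) = 0.6*log(0.6/0.05) = 1.490944.
D = -0.345999 + 1.490944 = 1.1449

1.1449


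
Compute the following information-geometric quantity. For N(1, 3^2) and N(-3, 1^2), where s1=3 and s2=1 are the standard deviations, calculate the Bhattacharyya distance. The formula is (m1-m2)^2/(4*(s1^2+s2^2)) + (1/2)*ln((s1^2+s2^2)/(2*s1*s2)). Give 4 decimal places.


Bhattacharyya distance between two Gaussians:
DB = (m1-m2)^2/(4*(s1^2+s2^2)) + (1/2)*ln((s1^2+s2^2)/(2*s1*s2)).
(m1-m2)^2 = (4)^2 = 16.
s1^2+s2^2 = 9 + 1 = 10.
term1 = 16/40 = 0.4.
term2 = 0.5*ln(10/6.0) = 0.255413.
DB = 0.4 + 0.255413 = 0.6554

0.6554


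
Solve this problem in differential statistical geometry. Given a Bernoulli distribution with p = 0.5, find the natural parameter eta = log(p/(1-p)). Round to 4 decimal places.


Natural parameter for Bernoulli: eta = log(p/(1-p)).
p = 0.5, 1-p = 0.5.
p/(1-p) = 1.0.
eta = log(1.0) = 0.0000

0.0000


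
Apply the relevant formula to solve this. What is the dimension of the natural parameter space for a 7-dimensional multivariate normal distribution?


Exponential family dimension calculation:
For 7-dim MVN: mean has 7 params, covariance has 7*8/2 = 28 unique entries.
Total dim = 7 + 28 = 35.

35


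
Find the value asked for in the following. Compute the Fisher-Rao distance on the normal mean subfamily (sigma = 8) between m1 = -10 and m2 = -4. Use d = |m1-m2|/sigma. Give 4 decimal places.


On the fixed-variance normal subfamily, geodesic distance = |m1-m2|/sigma.
|-10 - -4| = 6.
sigma = 8.
d = 6/8 = 0.7500

0.7500


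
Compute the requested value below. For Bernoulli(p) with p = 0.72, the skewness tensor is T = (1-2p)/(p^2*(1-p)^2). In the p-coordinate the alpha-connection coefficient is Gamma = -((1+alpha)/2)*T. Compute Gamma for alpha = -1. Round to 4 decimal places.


Skewness (Amari-Chentsov) tensor: T = (1-2p)/(p^2*(1-p)^2).
p = 0.72, 1-2p = -0.44, p^2 = 0.5184, (1-p)^2 = 0.0784.
T = -0.44/(0.5184 * 0.0784) = -10.82609.
In the p-coordinate, Gamma^(alpha) = Gamma^(0) - (alpha/2)*T with Gamma^(0) = (1/2)*g'(p) = -T/2,
so Gamma^(alpha) = -((1+alpha)/2)*T.
alpha = -1, -(1+alpha)/2 = 0.0.
Gamma = 0.0 * -10.82609 = 0.0000

0.0000


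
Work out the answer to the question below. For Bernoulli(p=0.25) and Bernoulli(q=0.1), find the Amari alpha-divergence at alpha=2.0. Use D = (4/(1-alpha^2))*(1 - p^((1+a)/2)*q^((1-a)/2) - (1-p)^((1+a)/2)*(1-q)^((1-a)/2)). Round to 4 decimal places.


Amari alpha-divergence:
D = (4/(1-alpha^2))*(1 - p^((1+a)/2)*q^((1-a)/2) - (1-p)^((1+a)/2)*(1-q)^((1-a)/2)).
alpha = 2.0, p = 0.25, q = 0.1.
e1 = (1+alpha)/2 = 1.5, e2 = (1-alpha)/2 = -0.5.
t1 = p^e1 * q^e2 = 0.25^1.5 * 0.1^-0.5 = 0.395285.
t2 = (1-p)^e1 * (1-q)^e2 = 0.75^1.5 * 0.9^-0.5 = 0.684653.
4/(1-alpha^2) = -1.333333.
D = -1.333333*(1 - 0.395285 - 0.684653) = 0.1066

0.1066


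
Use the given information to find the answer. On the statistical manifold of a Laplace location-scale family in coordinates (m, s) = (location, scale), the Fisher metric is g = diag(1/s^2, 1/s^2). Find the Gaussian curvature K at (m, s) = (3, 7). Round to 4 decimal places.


The metric has the form g = (A dm^2 + B ds^2)/s^2 with A = 1, B = 1.
Substitute u = sqrt(A/B)*m: g = B*(du^2 + ds^2)/s^2, i.e. B times the
Poincare upper half-plane metric, which has constant Gaussian curvature -1.
Scaling a 2D metric by a constant c divides the Gaussian curvature by c,
so K = -1/B = -1/(1) = -1.0000 everywhere (the point (m, s) = (3, 7) is irrelevant:
the curvature is constant).
The requested Gaussian curvature is K = -1.0000.

-1.0000


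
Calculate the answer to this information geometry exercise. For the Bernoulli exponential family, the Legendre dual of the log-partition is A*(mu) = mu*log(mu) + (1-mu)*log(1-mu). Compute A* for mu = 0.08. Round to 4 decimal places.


Legendre transform for Bernoulli:
A*(mu) = mu*log(mu) + (1-mu)*log(1-mu).
mu = 0.08, 1-mu = 0.92.
mu*log(mu) = 0.08*log(0.08) = -0.202058.
(1-mu)*log(1-mu) = 0.92*log(0.92) = -0.076711.
A* = -0.202058 + -0.076711 = -0.2788

-0.2788


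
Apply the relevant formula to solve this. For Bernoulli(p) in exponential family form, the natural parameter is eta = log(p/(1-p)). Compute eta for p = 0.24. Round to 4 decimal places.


Natural parameter for Bernoulli: eta = log(p/(1-p)).
p = 0.24, 1-p = 0.76.
p/(1-p) = 0.315789.
eta = log(0.315789) = -1.1527

-1.1527


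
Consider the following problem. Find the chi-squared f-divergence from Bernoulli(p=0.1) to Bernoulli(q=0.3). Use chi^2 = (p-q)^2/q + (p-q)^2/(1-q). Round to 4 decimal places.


Chi-squared divergence between Bernoulli distributions:
chi^2 = (p-q)^2/q + (p-q)^2/(1-q).
p = 0.1, q = 0.3, p-q = -0.2.
(p-q)^2 = 0.04.
term1 = 0.04/0.3 = 0.133333.
term2 = 0.04/0.7 = 0.057143.
chi^2 = 0.133333 + 0.057143 = 0.1905

0.1905


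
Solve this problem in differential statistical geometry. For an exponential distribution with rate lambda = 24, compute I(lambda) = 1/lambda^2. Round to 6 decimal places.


Fisher information for exponential: I(lambda) = 1/lambda^2.
lambda = 24, lambda^2 = 576.
I = 1/576 = 0.001736

0.001736


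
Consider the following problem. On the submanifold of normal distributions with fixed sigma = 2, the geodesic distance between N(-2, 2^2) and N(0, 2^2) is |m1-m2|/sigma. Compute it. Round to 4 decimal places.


On the fixed-variance normal subfamily, geodesic distance = |m1-m2|/sigma.
|-2 - 0| = 2.
sigma = 2.
d = 2/2 = 1.0000

1.0000


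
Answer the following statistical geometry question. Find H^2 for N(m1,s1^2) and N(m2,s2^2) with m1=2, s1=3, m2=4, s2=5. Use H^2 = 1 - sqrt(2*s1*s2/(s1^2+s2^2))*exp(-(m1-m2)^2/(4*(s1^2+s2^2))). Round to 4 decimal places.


Squared Hellinger distance for Gaussians:
H^2 = 1 - sqrt(2*s1*s2/(s1^2+s2^2)) * exp(-(m1-m2)^2/(4*(s1^2+s2^2))).
s1^2 = 9, s2^2 = 25, s1^2+s2^2 = 34.
sqrt(2*3*5/(34)) = 0.939336.
(m1-m2)^2 = (-2)^2 = 4.
exp(-4/(4*34)) = exp(-0.029412) = 0.971017.
H^2 = 1 - 0.939336*0.971017 = 0.0879

0.0879


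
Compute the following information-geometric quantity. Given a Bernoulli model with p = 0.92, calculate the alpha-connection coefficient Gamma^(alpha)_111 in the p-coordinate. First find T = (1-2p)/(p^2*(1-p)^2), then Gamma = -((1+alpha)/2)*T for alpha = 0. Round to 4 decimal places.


Skewness (Amari-Chentsov) tensor: T = (1-2p)/(p^2*(1-p)^2).
p = 0.92, 1-2p = -0.84, p^2 = 0.8464, (1-p)^2 = 0.0064.
T = -0.84/(0.8464 * 0.0064) = -155.068526.
In the p-coordinate, Gamma^(alpha) = Gamma^(0) - (alpha/2)*T with Gamma^(0) = (1/2)*g'(p) = -T/2,
so Gamma^(alpha) = -((1+alpha)/2)*T.
alpha = 0, -(1+alpha)/2 = -0.5.
Gamma = -0.5 * -155.068526 = 77.5343

77.5343


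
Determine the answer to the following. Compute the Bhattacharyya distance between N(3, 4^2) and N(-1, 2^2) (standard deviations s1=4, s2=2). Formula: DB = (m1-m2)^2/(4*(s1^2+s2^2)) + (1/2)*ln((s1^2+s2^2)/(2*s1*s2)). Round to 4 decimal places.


Bhattacharyya distance between two Gaussians:
DB = (m1-m2)^2/(4*(s1^2+s2^2)) + (1/2)*ln((s1^2+s2^2)/(2*s1*s2)).
(m1-m2)^2 = (4)^2 = 16.
s1^2+s2^2 = 16 + 4 = 20.
term1 = 16/80 = 0.2.
term2 = 0.5*ln(20/16.0) = 0.111572.
DB = 0.2 + 0.111572 = 0.3116

0.3116


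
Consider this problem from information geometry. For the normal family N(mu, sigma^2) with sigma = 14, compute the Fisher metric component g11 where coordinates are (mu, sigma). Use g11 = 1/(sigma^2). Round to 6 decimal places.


For the 2-parameter normal family, the Fisher metric has:
  g11 = 1/sigma^2, g22 = 2/sigma^2.
sigma = 14, sigma^2 = 196.
g11 = 0.005102

0.005102


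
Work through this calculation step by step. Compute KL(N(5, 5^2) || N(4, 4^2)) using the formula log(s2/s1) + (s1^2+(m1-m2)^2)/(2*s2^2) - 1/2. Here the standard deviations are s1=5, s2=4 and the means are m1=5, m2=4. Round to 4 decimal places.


KL divergence between normal distributions:
KL = log(s2/s1) + (s1^2 + (m1-m2)^2)/(2*s2^2) - 1/2.
log(4/5) = -0.223144.
(5^2 + (5-4)^2)/(2*4^2) = (25 + 1)/32 = 0.8125.
KL = -0.223144 + 0.8125 - 0.5 = 0.0894

0.0894


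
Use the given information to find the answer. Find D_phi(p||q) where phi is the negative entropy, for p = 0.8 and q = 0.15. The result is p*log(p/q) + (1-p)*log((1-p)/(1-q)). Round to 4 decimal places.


Bregman divergence with negative entropy generator:
D = p*log(p/q) + (1-p)*log((1-p)/(1-q)).
p = 0.8, q = 0.15.
p*log(p/q) = 0.8*log(0.8/0.15) = 1.339181.
(1-p)*log((1-p)/(1-q)) = 0.2*log(0.2/0.85) = -0.289384.
D = 1.339181 + -0.289384 = 1.0498

1.0498


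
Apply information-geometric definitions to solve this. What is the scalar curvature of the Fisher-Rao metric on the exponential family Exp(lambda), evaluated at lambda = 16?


This family has a single free parameter, so its statistical manifold
is 1-dimensional. The Riemann curvature tensor of any 1-dimensional
Riemannian manifold vanishes identically, so R = 0.

0


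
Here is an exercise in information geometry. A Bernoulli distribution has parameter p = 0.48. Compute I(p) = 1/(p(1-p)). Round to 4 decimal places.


For Bernoulli(p), Fisher information is I(p) = 1/(p*(1-p)).
p = 0.48, 1-p = 0.52.
p*(1-p) = 0.2496.
I(p) = 1/0.2496 = 4.0064

4.0064


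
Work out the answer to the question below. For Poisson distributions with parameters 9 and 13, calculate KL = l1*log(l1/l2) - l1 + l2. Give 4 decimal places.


KL divergence for Poisson:
KL = l1*log(l1/l2) - l1 + l2.
l1 = 9, l2 = 13.
log(9/13) = -0.367725.
l1*log(l1/l2) = 9 * -0.367725 = -3.309523.
KL = -3.309523 - 9 + 13 = 0.6905

0.6905


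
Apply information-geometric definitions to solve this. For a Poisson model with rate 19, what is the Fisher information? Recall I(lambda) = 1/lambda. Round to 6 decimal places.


Fisher information for Poisson: I(lambda) = 1/lambda.
lambda = 19.
I(lambda) = 1/19 = 0.052632

0.052632


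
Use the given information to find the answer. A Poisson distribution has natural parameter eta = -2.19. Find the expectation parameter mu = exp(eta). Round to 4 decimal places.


Expectation parameter for Poisson exponential family:
mu = exp(eta).
eta = -2.19.
mu = exp(-2.19) = 0.1119

0.1119


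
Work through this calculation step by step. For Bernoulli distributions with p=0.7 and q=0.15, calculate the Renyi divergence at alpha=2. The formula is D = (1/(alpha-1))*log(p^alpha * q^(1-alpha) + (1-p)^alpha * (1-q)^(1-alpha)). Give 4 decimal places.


Renyi divergence of order alpha between Bernoulli distributions:
D = (1/(alpha-1))*log(p^alpha * q^(1-alpha) + (1-p)^alpha * (1-q)^(1-alpha)).
alpha = 2, p = 0.7, q = 0.15.
p^alpha * q^(1-alpha) = 0.7^2 * 0.15^-1 = 3.266667.
(1-p)^alpha * (1-q)^(1-alpha) = 0.3^2 * 0.85^-1 = 0.105882.
sum = 3.266667 + 0.105882 = 3.372549.
D = (1/1)*log(3.372549) = 1.2157

1.2157


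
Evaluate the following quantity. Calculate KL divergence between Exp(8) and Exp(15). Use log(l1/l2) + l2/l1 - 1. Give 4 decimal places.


KL divergence for exponential family:
KL = log(l1/l2) + l2/l1 - 1.
log(8/15) = -0.628609.
15/8 = 1.875.
KL = -0.628609 + 1.875 - 1 = 0.2464

0.2464


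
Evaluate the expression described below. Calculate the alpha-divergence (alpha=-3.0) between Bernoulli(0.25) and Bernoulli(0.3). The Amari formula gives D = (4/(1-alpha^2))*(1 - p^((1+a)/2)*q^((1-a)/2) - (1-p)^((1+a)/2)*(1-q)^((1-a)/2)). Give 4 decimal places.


Amari alpha-divergence:
D = (4/(1-alpha^2))*(1 - p^((1+a)/2)*q^((1-a)/2) - (1-p)^((1+a)/2)*(1-q)^((1-a)/2)).
alpha = -3.0, p = 0.25, q = 0.3.
e1 = (1+alpha)/2 = -1.0, e2 = (1-alpha)/2 = 2.0.
t1 = p^e1 * q^e2 = 0.25^-1.0 * 0.3^2.0 = 0.36.
t2 = (1-p)^e1 * (1-q)^e2 = 0.75^-1.0 * 0.7^2.0 = 0.653333.
4/(1-alpha^2) = -0.5.
D = -0.5*(1 - 0.36 - 0.653333) = 0.0067

0.0067


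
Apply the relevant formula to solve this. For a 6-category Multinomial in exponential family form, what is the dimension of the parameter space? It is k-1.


Exponential family dimension calculation:
For Multinomial with k=6 categories, dim = k-1 = 5.

5


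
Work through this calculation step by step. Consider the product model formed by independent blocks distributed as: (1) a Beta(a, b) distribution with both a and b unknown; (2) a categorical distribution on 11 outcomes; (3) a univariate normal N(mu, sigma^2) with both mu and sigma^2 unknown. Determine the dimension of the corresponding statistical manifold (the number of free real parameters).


The dimension of a statistical manifold equals the number of free
(independent) real parameters of the model. For a product of independent
blocks the parameter counts add.
- Beta (a, b): 2.
- categorical on 11 outcomes (probabilities sum to 1): 11-1 = 10.
- normal (mu, sigma^2): 2.
Total = 2 + 10 + 2 = 14.
Dimension = 14

14


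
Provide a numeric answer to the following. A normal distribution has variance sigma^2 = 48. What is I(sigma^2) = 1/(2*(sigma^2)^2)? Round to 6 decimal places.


Fisher information for variance: I(sigma^2) = 1/(2*sigma^4).
sigma^2 = 48, so sigma^4 = 2304.
I = 1/(2*2304) = 1/4608 = 0.000217

0.000217


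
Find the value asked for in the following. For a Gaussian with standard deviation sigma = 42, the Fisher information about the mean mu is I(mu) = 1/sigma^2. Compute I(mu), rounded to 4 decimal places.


The Fisher information for the mean of a normal distribution is I(mu) = 1/sigma^2.
sigma = 42, so sigma^2 = 1764.
I(mu) = 1/1764 = 0.0006

0.0006


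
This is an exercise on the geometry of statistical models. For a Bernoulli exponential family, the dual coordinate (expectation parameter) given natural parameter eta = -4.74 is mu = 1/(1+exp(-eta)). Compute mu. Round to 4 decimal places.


Dual coordinate (expectation parameter) for Bernoulli:
mu = 1/(1+exp(-eta)).
eta = -4.74.
exp(-eta) = exp(4.74) = 114.434202.
mu = 1/(1+114.434202) = 0.0087

0.0087


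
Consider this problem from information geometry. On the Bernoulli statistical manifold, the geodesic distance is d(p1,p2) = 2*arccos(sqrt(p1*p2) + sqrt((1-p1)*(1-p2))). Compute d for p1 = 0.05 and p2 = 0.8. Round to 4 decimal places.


Geodesic distance on Bernoulli manifold:
d(p1,p2) = 2*arccos(sqrt(p1*p2) + sqrt((1-p1)*(1-p2))).
sqrt(p1*p2) = sqrt(0.05*0.8) = 0.2.
sqrt((1-p1)*(1-p2)) = sqrt(0.95*0.2) = 0.43589.
arg = 0.2 + 0.43589 = 0.63589.
d = 2*arccos(0.63589) = 1.7633

1.7633


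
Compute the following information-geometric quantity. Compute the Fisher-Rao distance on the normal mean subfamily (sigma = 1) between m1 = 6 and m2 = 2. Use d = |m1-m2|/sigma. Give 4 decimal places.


On the fixed-variance normal subfamily, geodesic distance = |m1-m2|/sigma.
|6 - 2| = 4.
sigma = 1.
d = 4/1 = 4.0000

4.0000


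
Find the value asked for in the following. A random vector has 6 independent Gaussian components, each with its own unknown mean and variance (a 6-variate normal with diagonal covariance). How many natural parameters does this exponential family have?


Exponential family dimension calculation:
Each univariate normal has two natural parameters (mu/sigma^2 and -1/(2 sigma^2)).
With 6 independent components, dim = 2 * 6 = 12.

12


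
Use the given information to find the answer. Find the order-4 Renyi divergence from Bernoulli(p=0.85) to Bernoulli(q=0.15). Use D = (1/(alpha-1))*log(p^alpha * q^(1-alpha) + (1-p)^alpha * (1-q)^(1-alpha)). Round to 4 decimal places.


Renyi divergence of order alpha between Bernoulli distributions:
D = (1/(alpha-1))*log(p^alpha * q^(1-alpha) + (1-p)^alpha * (1-q)^(1-alpha)).
alpha = 4, p = 0.85, q = 0.15.
p^alpha * q^(1-alpha) = 0.85^4 * 0.15^-3 = 154.668519.
(1-p)^alpha * (1-q)^(1-alpha) = 0.15^4 * 0.85^-3 = 0.000824.
sum = 154.668519 + 0.000824 = 154.669343.
D = (1/3)*log(154.669343) = 1.6804

1.6804


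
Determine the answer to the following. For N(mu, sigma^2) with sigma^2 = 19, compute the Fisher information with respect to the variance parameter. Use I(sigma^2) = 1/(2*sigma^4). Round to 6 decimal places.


Fisher information for variance: I(sigma^2) = 1/(2*sigma^4).
sigma^2 = 19, so sigma^4 = 361.
I = 1/(2*361) = 1/722 = 0.001385

0.001385


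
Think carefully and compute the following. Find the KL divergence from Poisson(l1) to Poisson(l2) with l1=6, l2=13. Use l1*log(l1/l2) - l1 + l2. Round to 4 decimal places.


KL divergence for Poisson:
KL = l1*log(l1/l2) - l1 + l2.
l1 = 6, l2 = 13.
log(6/13) = -0.77319.
l1*log(l1/l2) = 6 * -0.77319 = -4.639139.
KL = -4.639139 - 6 + 13 = 2.3609

2.3609


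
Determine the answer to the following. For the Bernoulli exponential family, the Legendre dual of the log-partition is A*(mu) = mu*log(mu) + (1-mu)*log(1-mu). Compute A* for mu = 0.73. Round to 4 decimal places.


Legendre transform for Bernoulli:
A*(mu) = mu*log(mu) + (1-mu)*log(1-mu).
mu = 0.73, 1-mu = 0.27.
mu*log(mu) = 0.73*log(0.73) = -0.229739.
(1-mu)*log(1-mu) = 0.27*log(0.27) = -0.35352.
A* = -0.229739 + -0.35352 = -0.5833

-0.5833


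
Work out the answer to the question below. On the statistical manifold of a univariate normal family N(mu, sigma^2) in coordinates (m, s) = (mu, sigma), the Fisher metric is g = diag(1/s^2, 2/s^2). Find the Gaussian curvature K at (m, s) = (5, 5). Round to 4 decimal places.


The metric has the form g = (A dm^2 + B ds^2)/s^2 with A = 1, B = 2.
Substitute u = sqrt(A/B)*m: g = B*(du^2 + ds^2)/s^2, i.e. B times the
Poincare upper half-plane metric, which has constant Gaussian curvature -1.
Scaling a 2D metric by a constant c divides the Gaussian curvature by c,
so K = -1/B = -1/(2) = -0.5000 everywhere (the point (m, s) = (5, 5) is irrelevant:
the curvature is constant).
The requested Gaussian curvature is K = -0.5000.

-0.5000


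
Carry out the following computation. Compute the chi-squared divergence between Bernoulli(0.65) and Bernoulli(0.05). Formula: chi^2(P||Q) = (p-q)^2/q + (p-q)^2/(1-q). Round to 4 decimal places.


Chi-squared divergence between Bernoulli distributions:
chi^2 = (p-q)^2/q + (p-q)^2/(1-q).
p = 0.65, q = 0.05, p-q = 0.6.
(p-q)^2 = 0.36.
term1 = 0.36/0.05 = 7.2.
term2 = 0.36/0.95 = 0.378947.
chi^2 = 7.2 + 0.378947 = 7.5789

7.5789


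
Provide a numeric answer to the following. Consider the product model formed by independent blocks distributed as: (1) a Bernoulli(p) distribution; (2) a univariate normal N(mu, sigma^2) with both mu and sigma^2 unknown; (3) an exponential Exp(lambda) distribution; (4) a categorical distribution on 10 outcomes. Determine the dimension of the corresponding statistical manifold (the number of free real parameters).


The dimension of a statistical manifold equals the number of free
(independent) real parameters of the model. For a product of independent
blocks the parameter counts add.
- Bernoulli (p): 1.
- normal (mu, sigma^2): 2.
- exponential (lambda): 1.
- categorical on 10 outcomes (probabilities sum to 1): 10-1 = 9.
Total = 1 + 2 + 1 + 9 = 13.
Dimension = 13

13


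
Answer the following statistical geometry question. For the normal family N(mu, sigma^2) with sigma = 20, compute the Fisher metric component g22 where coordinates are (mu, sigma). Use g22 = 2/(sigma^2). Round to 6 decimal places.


For the 2-parameter normal family, the Fisher metric has:
  g11 = 1/sigma^2, g22 = 2/sigma^2.
sigma = 20, sigma^2 = 400.
g22 = 0.005000

0.005000


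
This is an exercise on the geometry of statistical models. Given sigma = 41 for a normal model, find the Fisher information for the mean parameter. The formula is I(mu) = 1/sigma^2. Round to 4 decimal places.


The Fisher information for the mean of a normal distribution is I(mu) = 1/sigma^2.
sigma = 41, so sigma^2 = 1681.
I(mu) = 1/1681 = 0.0006

0.0006


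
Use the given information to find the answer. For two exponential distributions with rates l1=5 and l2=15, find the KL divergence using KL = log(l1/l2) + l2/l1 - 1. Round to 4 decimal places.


KL divergence for exponential family:
KL = log(l1/l2) + l2/l1 - 1.
log(5/15) = -1.098612.
15/5 = 3.0.
KL = -1.098612 + 3.0 - 1 = 0.9014

0.9014


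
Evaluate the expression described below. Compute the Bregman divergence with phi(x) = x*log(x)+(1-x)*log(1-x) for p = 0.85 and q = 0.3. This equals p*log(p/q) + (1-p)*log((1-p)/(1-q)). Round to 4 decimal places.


Bregman divergence with negative entropy generator:
D = p*log(p/q) + (1-p)*log((1-p)/(1-q)).
p = 0.85, q = 0.3.
p*log(p/q) = 0.85*log(0.85/0.3) = 0.885236.
(1-p)*log((1-p)/(1-q)) = 0.15*log(0.15/0.7) = -0.231067.
D = 0.885236 + -0.231067 = 0.6542

0.6542


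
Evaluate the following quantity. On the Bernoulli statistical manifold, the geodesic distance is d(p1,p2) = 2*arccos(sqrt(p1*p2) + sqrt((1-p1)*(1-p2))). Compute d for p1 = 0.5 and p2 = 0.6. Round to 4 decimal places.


Geodesic distance on Bernoulli manifold:
d(p1,p2) = 2*arccos(sqrt(p1*p2) + sqrt((1-p1)*(1-p2))).
sqrt(p1*p2) = sqrt(0.5*0.6) = 0.547723.
sqrt((1-p1)*(1-p2)) = sqrt(0.5*0.4) = 0.447214.
arg = 0.547723 + 0.447214 = 0.994936.
d = 2*arccos(0.994936) = 0.2014

0.2014


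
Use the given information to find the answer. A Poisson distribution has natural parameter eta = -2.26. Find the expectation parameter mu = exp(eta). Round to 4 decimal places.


Expectation parameter for Poisson exponential family:
mu = exp(eta).
eta = -2.26.
mu = exp(-2.26) = 0.1044

0.1044


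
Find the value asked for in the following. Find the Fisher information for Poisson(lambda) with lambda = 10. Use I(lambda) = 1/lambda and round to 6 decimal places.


Fisher information for Poisson: I(lambda) = 1/lambda.
lambda = 10.
I(lambda) = 1/10 = 0.100000

0.100000


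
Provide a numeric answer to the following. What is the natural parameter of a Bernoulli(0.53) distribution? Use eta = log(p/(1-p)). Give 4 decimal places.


Natural parameter for Bernoulli: eta = log(p/(1-p)).
p = 0.53, 1-p = 0.47.
p/(1-p) = 1.12766.
eta = log(1.12766) = 0.1201

0.1201


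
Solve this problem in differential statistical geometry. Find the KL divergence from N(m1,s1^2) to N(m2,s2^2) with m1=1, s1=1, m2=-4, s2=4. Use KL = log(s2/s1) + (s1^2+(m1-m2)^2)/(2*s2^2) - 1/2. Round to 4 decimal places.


KL divergence between normal distributions:
KL = log(s2/s1) + (s1^2 + (m1-m2)^2)/(2*s2^2) - 1/2.
log(4/1) = 1.386294.
(1^2 + (1--4)^2)/(2*4^2) = (1 + 25)/32 = 0.8125.
KL = 1.386294 + 0.8125 - 0.5 = 1.6988

1.6988


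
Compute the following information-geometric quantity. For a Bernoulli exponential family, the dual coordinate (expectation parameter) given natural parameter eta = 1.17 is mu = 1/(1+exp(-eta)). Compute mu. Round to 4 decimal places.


Dual coordinate (expectation parameter) for Bernoulli:
mu = 1/(1+exp(-eta)).
eta = 1.17.
exp(-eta) = exp(-1.17) = 0.310367.
mu = 1/(1+0.310367) = 0.7631

0.7631


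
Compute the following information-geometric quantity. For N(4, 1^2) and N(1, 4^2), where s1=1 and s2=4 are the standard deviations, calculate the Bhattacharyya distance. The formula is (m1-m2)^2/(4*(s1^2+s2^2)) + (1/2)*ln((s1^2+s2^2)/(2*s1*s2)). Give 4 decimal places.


Bhattacharyya distance between two Gaussians:
DB = (m1-m2)^2/(4*(s1^2+s2^2)) + (1/2)*ln((s1^2+s2^2)/(2*s1*s2)).
(m1-m2)^2 = (3)^2 = 9.
s1^2+s2^2 = 1 + 16 = 17.
term1 = 9/68 = 0.132353.
term2 = 0.5*ln(17/8.0) = 0.376886.
DB = 0.132353 + 0.376886 = 0.5092

0.5092


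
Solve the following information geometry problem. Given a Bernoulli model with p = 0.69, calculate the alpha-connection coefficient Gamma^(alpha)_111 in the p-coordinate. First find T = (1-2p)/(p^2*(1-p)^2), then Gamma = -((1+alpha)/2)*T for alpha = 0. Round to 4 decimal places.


Skewness (Amari-Chentsov) tensor: T = (1-2p)/(p^2*(1-p)^2).
p = 0.69, 1-2p = -0.38, p^2 = 0.4761, (1-p)^2 = 0.0961.
T = -0.38/(0.4761 * 0.0961) = -8.305428.
In the p-coordinate, Gamma^(alpha) = Gamma^(0) - (alpha/2)*T with Gamma^(0) = (1/2)*g'(p) = -T/2,
so Gamma^(alpha) = -((1+alpha)/2)*T.
alpha = 0, -(1+alpha)/2 = -0.5.
Gamma = -0.5 * -8.305428 = 4.1527

4.1527


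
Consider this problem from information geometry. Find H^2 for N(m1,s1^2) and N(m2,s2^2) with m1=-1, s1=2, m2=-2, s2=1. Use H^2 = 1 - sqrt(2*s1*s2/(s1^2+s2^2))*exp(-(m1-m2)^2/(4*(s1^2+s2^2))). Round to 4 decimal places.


Squared Hellinger distance for Gaussians:
H^2 = 1 - sqrt(2*s1*s2/(s1^2+s2^2)) * exp(-(m1-m2)^2/(4*(s1^2+s2^2))).
s1^2 = 4, s2^2 = 1, s1^2+s2^2 = 5.
sqrt(2*2*1/(5)) = 0.894427.
(m1-m2)^2 = (1)^2 = 1.
exp(-1/(4*5)) = exp(-0.05) = 0.951229.
H^2 = 1 - 0.894427*0.951229 = 0.1492

0.1492


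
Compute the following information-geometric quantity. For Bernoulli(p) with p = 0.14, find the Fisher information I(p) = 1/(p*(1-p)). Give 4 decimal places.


For Bernoulli(p), Fisher information is I(p) = 1/(p*(1-p)).
p = 0.14, 1-p = 0.86.
p*(1-p) = 0.1204.
I(p) = 1/0.1204 = 8.3056

8.3056


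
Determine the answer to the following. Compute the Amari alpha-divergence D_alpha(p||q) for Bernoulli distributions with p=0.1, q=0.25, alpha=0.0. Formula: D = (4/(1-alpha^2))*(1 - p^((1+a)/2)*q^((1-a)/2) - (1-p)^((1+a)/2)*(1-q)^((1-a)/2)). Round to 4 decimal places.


Amari alpha-divergence:
D = (4/(1-alpha^2))*(1 - p^((1+a)/2)*q^((1-a)/2) - (1-p)^((1+a)/2)*(1-q)^((1-a)/2)).
alpha = 0.0, p = 0.1, q = 0.25.
e1 = (1+alpha)/2 = 0.5, e2 = (1-alpha)/2 = 0.5.
t1 = p^e1 * q^e2 = 0.1^0.5 * 0.25^0.5 = 0.158114.
t2 = (1-p)^e1 * (1-q)^e2 = 0.9^0.5 * 0.75^0.5 = 0.821584.
4/(1-alpha^2) = 4.0.
D = 4.0*(1 - 0.158114 - 0.821584) = 0.0812

0.0812


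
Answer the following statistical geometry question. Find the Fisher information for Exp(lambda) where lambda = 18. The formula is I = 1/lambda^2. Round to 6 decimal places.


Fisher information for exponential: I(lambda) = 1/lambda^2.
lambda = 18, lambda^2 = 324.
I = 1/324 = 0.003086

0.003086


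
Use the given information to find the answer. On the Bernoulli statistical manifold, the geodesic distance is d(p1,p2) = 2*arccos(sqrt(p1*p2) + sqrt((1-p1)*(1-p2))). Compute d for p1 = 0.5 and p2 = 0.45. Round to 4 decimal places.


Geodesic distance on Bernoulli manifold:
d(p1,p2) = 2*arccos(sqrt(p1*p2) + sqrt((1-p1)*(1-p2))).
sqrt(p1*p2) = sqrt(0.5*0.45) = 0.474342.
sqrt((1-p1)*(1-p2)) = sqrt(0.5*0.55) = 0.524404.
arg = 0.474342 + 0.524404 = 0.998746.
d = 2*arccos(0.998746) = 0.1002

0.1002


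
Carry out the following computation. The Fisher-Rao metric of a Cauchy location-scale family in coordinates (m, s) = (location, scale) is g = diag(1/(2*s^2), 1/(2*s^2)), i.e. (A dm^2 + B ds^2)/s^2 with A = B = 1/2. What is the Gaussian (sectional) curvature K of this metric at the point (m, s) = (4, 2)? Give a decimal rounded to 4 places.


The metric has the form g = (A dm^2 + B ds^2)/s^2 with A = 1/2, B = 1/2.
Substitute u = sqrt(A/B)*m: g = B*(du^2 + ds^2)/s^2, i.e. B times the
Poincare upper half-plane metric, which has constant Gaussian curvature -1.
Scaling a 2D metric by a constant c divides the Gaussian curvature by c,
so K = -1/B = -1/(1/2) = -2.0000 everywhere (the point (m, s) = (4, 2) is irrelevant:
the curvature is constant).
The requested Gaussian curvature is K = -2.0000.

-2.0000


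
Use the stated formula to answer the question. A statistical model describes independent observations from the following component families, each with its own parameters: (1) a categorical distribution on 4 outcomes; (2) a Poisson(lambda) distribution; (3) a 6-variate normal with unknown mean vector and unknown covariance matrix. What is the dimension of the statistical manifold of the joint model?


The dimension of a statistical manifold equals the number of free
(independent) real parameters of the model. For a product of independent
blocks the parameter counts add.
- categorical on 4 outcomes (probabilities sum to 1): 4-1 = 3.
- Poisson (lambda): 1.
- 6-variate normal: 6 (mean) + 6*7/2 = 21 (symmetric covariance) = 27.
Total = 3 + 1 + 27 = 31.
Dimension = 31

31


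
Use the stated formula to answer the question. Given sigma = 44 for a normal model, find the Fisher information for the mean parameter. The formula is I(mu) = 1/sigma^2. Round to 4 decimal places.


The Fisher information for the mean of a normal distribution is I(mu) = 1/sigma^2.
sigma = 44, so sigma^2 = 1936.
I(mu) = 1/1936 = 0.0005

0.0005


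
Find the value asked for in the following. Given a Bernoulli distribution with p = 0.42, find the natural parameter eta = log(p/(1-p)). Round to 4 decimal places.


Natural parameter for Bernoulli: eta = log(p/(1-p)).
p = 0.42, 1-p = 0.58.
p/(1-p) = 0.724138.
eta = log(0.724138) = -0.3228

-0.3228


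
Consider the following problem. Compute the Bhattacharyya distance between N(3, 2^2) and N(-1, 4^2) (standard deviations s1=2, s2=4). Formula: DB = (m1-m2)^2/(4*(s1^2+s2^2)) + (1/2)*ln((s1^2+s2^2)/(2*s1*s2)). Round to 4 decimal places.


Bhattacharyya distance between two Gaussians:
DB = (m1-m2)^2/(4*(s1^2+s2^2)) + (1/2)*ln((s1^2+s2^2)/(2*s1*s2)).
(m1-m2)^2 = (4)^2 = 16.
s1^2+s2^2 = 4 + 16 = 20.
term1 = 16/80 = 0.2.
term2 = 0.5*ln(20/16.0) = 0.111572.
DB = 0.2 + 0.111572 = 0.3116

0.3116


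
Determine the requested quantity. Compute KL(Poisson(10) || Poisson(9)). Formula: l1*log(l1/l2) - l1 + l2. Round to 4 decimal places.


KL divergence for Poisson:
KL = l1*log(l1/l2) - l1 + l2.
l1 = 10, l2 = 9.
log(10/9) = 0.105361.
l1*log(l1/l2) = 10 * 0.105361 = 1.053605.
KL = 1.053605 - 10 + 9 = 0.0536

0.0536


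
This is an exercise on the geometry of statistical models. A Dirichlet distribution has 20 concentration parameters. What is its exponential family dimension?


Exponential family dimension calculation:
Dirichlet with 20 components has 20 natural parameters.

20


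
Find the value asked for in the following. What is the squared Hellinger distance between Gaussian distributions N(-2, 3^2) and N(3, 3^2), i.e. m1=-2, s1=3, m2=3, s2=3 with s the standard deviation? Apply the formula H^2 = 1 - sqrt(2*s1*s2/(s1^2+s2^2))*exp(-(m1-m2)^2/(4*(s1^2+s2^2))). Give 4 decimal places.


Squared Hellinger distance for Gaussians:
H^2 = 1 - sqrt(2*s1*s2/(s1^2+s2^2)) * exp(-(m1-m2)^2/(4*(s1^2+s2^2))).
s1^2 = 9, s2^2 = 9, s1^2+s2^2 = 18.
sqrt(2*3*3/(18)) = 1.0.
(m1-m2)^2 = (-5)^2 = 25.
exp(-25/(4*18)) = exp(-0.347222) = 0.706648.
H^2 = 1 - 1.0*0.706648 = 0.2934

0.2934


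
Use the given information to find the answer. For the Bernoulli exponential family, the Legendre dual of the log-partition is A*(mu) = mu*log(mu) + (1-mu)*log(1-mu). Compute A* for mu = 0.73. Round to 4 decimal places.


Legendre transform for Bernoulli:
A*(mu) = mu*log(mu) + (1-mu)*log(1-mu).
mu = 0.73, 1-mu = 0.27.
mu*log(mu) = 0.73*log(0.73) = -0.229739.
(1-mu)*log(1-mu) = 0.27*log(0.27) = -0.35352.
A* = -0.229739 + -0.35352 = -0.5833

-0.5833


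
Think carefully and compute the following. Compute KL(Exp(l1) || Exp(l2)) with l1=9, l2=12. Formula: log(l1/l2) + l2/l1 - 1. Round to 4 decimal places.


KL divergence for exponential family:
KL = log(l1/l2) + l2/l1 - 1.
log(9/12) = -0.287682.
12/9 = 1.333333.
KL = -0.287682 + 1.333333 - 1 = 0.0457

0.0457


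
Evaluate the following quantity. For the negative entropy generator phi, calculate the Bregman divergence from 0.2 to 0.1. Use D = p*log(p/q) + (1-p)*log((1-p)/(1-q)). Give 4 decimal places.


Bregman divergence with negative entropy generator:
D = p*log(p/q) + (1-p)*log((1-p)/(1-q)).
p = 0.2, q = 0.1.
p*log(p/q) = 0.2*log(0.2/0.1) = 0.138629.
(1-p)*log((1-p)/(1-q)) = 0.8*log(0.8/0.9) = -0.094226.
D = 0.138629 + -0.094226 = 0.0444

0.0444


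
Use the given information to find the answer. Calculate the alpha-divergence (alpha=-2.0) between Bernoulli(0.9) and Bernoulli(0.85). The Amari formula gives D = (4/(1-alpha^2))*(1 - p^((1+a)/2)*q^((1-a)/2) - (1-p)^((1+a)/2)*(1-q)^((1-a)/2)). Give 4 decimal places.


Amari alpha-divergence:
D = (4/(1-alpha^2))*(1 - p^((1+a)/2)*q^((1-a)/2) - (1-p)^((1+a)/2)*(1-q)^((1-a)/2)).
alpha = -2.0, p = 0.9, q = 0.85.
e1 = (1+alpha)/2 = -0.5, e2 = (1-alpha)/2 = 1.5.
t1 = p^e1 * q^e2 = 0.9^-0.5 * 0.85^1.5 = 0.826052.
t2 = (1-p)^e1 * (1-q)^e2 = 0.1^-0.5 * 0.15^1.5 = 0.183712.
4/(1-alpha^2) = -1.333333.
D = -1.333333*(1 - 0.826052 - 0.183712) = 0.0130

0.0130


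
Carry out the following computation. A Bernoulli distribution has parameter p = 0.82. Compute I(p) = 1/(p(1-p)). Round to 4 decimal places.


For Bernoulli(p), Fisher information is I(p) = 1/(p*(1-p)).
p = 0.82, 1-p = 0.18.
p*(1-p) = 0.1476.
I(p) = 1/0.1476 = 6.7751

6.7751


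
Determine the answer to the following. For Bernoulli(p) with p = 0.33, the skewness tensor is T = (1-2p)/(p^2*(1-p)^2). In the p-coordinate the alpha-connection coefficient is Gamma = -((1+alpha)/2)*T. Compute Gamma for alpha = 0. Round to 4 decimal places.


Skewness (Amari-Chentsov) tensor: T = (1-2p)/(p^2*(1-p)^2).
p = 0.33, 1-2p = 0.34, p^2 = 0.1089, (1-p)^2 = 0.4489.
T = 0.34/(0.1089 * 0.4489) = 6.955069.
In the p-coordinate, Gamma^(alpha) = Gamma^(0) - (alpha/2)*T with Gamma^(0) = (1/2)*g'(p) = -T/2,
so Gamma^(alpha) = -((1+alpha)/2)*T.
alpha = 0, -(1+alpha)/2 = -0.5.
Gamma = -0.5 * 6.955069 = -3.4775

-3.4775


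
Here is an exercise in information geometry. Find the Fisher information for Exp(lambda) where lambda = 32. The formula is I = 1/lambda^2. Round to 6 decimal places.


Fisher information for exponential: I(lambda) = 1/lambda^2.
lambda = 32, lambda^2 = 1024.
I = 1/1024 = 0.000977

0.000977


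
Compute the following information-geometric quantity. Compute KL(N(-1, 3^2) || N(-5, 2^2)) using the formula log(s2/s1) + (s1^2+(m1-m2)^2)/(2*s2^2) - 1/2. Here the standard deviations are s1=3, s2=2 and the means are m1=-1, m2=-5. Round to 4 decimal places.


KL divergence between normal distributions:
KL = log(s2/s1) + (s1^2 + (m1-m2)^2)/(2*s2^2) - 1/2.
log(2/3) = -0.405465.
(3^2 + (-1--5)^2)/(2*2^2) = (9 + 16)/8 = 3.125.
KL = -0.405465 + 3.125 - 0.5 = 2.2195

2.2195


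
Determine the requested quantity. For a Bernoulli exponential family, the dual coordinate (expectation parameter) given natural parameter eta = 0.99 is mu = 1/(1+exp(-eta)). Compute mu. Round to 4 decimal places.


Dual coordinate (expectation parameter) for Bernoulli:
mu = 1/(1+exp(-eta)).
eta = 0.99.
exp(-eta) = exp(-0.99) = 0.371577.
mu = 1/(1+0.371577) = 0.7291

0.7291


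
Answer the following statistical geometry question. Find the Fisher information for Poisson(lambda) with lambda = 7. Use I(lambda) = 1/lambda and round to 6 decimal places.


Fisher information for Poisson: I(lambda) = 1/lambda.
lambda = 7.
I(lambda) = 1/7 = 0.142857

0.142857


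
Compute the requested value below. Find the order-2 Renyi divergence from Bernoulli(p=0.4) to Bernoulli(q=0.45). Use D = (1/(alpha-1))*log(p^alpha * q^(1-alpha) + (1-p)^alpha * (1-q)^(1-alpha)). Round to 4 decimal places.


Renyi divergence of order alpha between Bernoulli distributions:
D = (1/(alpha-1))*log(p^alpha * q^(1-alpha) + (1-p)^alpha * (1-q)^(1-alpha)).
alpha = 2, p = 0.4, q = 0.45.
p^alpha * q^(1-alpha) = 0.4^2 * 0.45^-1 = 0.355556.
(1-p)^alpha * (1-q)^(1-alpha) = 0.6^2 * 0.55^-1 = 0.654545.
sum = 0.355556 + 0.654545 = 1.010101.
D = (1/1)*log(1.010101) = 0.0101

0.0101


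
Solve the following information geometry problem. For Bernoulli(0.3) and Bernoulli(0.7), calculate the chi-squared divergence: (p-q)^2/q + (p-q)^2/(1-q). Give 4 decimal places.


Chi-squared divergence between Bernoulli distributions:
chi^2 = (p-q)^2/q + (p-q)^2/(1-q).
p = 0.3, q = 0.7, p-q = -0.4.
(p-q)^2 = 0.16.
term1 = 0.16/0.7 = 0.228571.
term2 = 0.16/0.3 = 0.533333.
chi^2 = 0.228571 + 0.533333 = 0.7619

0.7619


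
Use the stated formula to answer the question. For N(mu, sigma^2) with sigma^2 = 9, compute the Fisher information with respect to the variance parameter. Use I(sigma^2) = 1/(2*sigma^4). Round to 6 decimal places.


Fisher information for variance: I(sigma^2) = 1/(2*sigma^4).
sigma^2 = 9, so sigma^4 = 81.
I = 1/(2*81) = 1/162 = 0.006173

0.006173


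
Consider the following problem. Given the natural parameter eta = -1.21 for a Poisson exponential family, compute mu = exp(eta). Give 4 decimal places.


Expectation parameter for Poisson exponential family:
mu = exp(eta).
eta = -1.21.
mu = exp(-1.21) = 0.2982

0.2982


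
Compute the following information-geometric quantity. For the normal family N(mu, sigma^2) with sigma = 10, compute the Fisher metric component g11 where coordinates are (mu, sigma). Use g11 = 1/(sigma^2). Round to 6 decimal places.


For the 2-parameter normal family, the Fisher metric has:
  g11 = 1/sigma^2, g22 = 2/sigma^2.
sigma = 10, sigma^2 = 100.
g11 = 0.010000

0.010000


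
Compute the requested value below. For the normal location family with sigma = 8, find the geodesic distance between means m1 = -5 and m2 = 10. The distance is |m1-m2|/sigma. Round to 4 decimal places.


On the fixed-variance normal subfamily, geodesic distance = |m1-m2|/sigma.
|-5 - 10| = 15.
sigma = 8.
d = 15/8 = 1.8750

1.8750


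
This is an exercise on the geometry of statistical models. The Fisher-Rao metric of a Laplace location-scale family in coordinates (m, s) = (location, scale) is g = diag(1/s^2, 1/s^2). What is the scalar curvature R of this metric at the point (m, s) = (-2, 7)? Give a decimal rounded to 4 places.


The metric has the form g = (A dm^2 + B ds^2)/s^2 with A = 1, B = 1.
Substitute u = sqrt(A/B)*m: g = B*(du^2 + ds^2)/s^2, i.e. B times the
Poincare upper half-plane metric, which has constant Gaussian curvature -1.
Scaling a 2D metric by a constant c divides the Gaussian curvature by c,
so K = -1/B = -1/(1) = -1.0000 everywhere (the point (m, s) = (-2, 7) is irrelevant:
the curvature is constant).
Scalar curvature in dimension 2: R = 2K = -2/(1) = -2.0000.

-2.0000


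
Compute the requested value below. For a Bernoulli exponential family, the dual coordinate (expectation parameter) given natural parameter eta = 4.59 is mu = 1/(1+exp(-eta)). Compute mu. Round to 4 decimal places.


Dual coordinate (expectation parameter) for Bernoulli:
mu = 1/(1+exp(-eta)).
eta = 4.59.
exp(-eta) = exp(-4.59) = 0.010153.
mu = 1/(1+0.010153) = 0.9899

0.9899


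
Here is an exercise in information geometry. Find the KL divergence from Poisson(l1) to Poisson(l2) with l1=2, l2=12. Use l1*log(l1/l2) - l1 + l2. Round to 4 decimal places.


KL divergence for Poisson:
KL = l1*log(l1/l2) - l1 + l2.
l1 = 2, l2 = 12.
log(2/12) = -1.791759.
l1*log(l1/l2) = 2 * -1.791759 = -3.583519.
KL = -3.583519 - 2 + 12 = 6.4165

6.4165


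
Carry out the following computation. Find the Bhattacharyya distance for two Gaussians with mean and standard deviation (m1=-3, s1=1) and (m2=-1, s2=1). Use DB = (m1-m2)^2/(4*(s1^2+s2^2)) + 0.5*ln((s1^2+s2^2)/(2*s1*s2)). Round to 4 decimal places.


Bhattacharyya distance between two Gaussians:
DB = (m1-m2)^2/(4*(s1^2+s2^2)) + (1/2)*ln((s1^2+s2^2)/(2*s1*s2)).
(m1-m2)^2 = (-2)^2 = 4.
s1^2+s2^2 = 1 + 1 = 2.
term1 = 4/8 = 0.5.
term2 = 0.5*ln(2/2.0) = 0.0.
DB = 0.5 + 0.0 = 0.5000

0.5000


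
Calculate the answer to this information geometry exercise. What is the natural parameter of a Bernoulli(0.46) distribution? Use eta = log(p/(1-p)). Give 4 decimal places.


Natural parameter for Bernoulli: eta = log(p/(1-p)).
p = 0.46, 1-p = 0.54.
p/(1-p) = 0.851852.
eta = log(0.851852) = -0.1603

-0.1603


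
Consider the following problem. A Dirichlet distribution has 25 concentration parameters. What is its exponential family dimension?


Exponential family dimension calculation:
Dirichlet with 25 components has 25 natural parameters.

25
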